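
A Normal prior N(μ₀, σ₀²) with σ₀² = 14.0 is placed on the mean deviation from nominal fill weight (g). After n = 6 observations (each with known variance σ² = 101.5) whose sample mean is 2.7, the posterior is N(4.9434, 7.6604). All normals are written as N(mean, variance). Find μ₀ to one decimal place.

μ₀ = 6.8

The posterior mean is a precision-weighted average: μ_n = (τ₀μ₀ + τ_data·x̄)/(τ₀+τ_data), with τ₀=1/σ₀² and τ_data=n/σ².
Here τ₀ = 1/14.0 = 0.071429 and τ_data = 6/101.5 = 0.059113, so τ_n = 0.130542.
Rearranging for μ₀: μ₀ = (μ_n·τ_n − τ_data·x̄)/τ₀ = (4.9434·0.130542 − 0.059113·2.7) / 0.071429 = 0.485716/0.071429 ≈ 6.8.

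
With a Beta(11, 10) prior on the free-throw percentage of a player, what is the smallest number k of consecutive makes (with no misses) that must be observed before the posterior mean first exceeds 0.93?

k = 122

After k makes and 0 misses the posterior is Beta(11+k, 10), with mean (11+k)/(11+10+k).
Set (11+k)/(21+k) > 0.93 and solve: k > (0.93·21 − 11)/(1 − 0.93) = 121.857.
The smallest integer exceeding 121.857 is 122, and checking k=122: (133)/(143) = 0.9301 > 0.93.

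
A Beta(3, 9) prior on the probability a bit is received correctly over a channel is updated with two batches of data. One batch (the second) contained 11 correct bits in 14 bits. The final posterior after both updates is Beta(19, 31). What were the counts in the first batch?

5 correct bits and 19 errors

Sequential conjugate updates are equivalent to a single update on the pooled data, so total successes = posterior α − prior α and total failures = posterior β − prior β.
Total across both batches: 19−3=16 correct bits, 31−9=22 errors.
Subtract the second batch: 16−11=5 correct bits and 22−3=19 errors.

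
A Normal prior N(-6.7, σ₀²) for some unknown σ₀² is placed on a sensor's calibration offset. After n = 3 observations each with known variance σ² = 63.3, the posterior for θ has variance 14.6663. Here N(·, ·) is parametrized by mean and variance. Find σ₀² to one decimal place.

σ₀² = 48.1

Posterior precision equals prior precision plus data precision: 1/σ_n² = 1/σ₀² + n/σ².
So 1/σ₀² = 1/14.6663 − 3/63.3 = 0.068184 − 0.047393 = 0.020791.
Hence σ₀² = 1/0.020791 ≈ 48.1.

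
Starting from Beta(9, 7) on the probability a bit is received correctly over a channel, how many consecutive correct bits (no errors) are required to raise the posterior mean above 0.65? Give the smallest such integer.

After k correct bits and 0 errors the posterior is Beta(9+k, 7), with mean (9+k)/(9+7+k).
Set (9+k)/(16+k) > 0.65 and solve: k > (0.65·16 − 9)/(1 − 0.65) = 4.000.
The smallest integer exceeding 4.000 is 5.

k = 5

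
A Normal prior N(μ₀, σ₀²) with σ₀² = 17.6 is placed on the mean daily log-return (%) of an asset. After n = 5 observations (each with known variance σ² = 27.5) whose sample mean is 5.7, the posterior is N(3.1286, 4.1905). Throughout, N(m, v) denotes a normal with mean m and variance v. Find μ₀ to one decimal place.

μ₀ = -5.1

The posterior mean is a precision-weighted average: μ_n = (τ₀μ₀ + τ_data·x̄)/(τ₀+τ_data), with τ₀=1/σ₀² and τ_data=n/σ².
Here τ₀ = 1/17.6 = 0.056818 and τ_data = 5/27.5 = 0.181818, so τ_n = 0.238636.
Rearranging for μ₀: μ₀ = (μ_n·τ_n − τ_data·x̄)/τ₀ = (3.1286·0.238636 − 0.181818·5.7) / 0.056818 = -0.289766/0.056818 ≈ -5.1.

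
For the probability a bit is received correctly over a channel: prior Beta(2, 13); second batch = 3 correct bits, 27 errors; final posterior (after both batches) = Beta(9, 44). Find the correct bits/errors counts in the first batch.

4 correct bits and 4 errors

Sequential conjugate updates are equivalent to a single update on the pooled data, so total successes = posterior α − prior α and total failures = posterior β − prior β.
Total across both batches: 9−2=7 correct bits, 44−13=31 errors.
Subtract the second batch: 7−3=4 correct bits and 31−27=4 errors.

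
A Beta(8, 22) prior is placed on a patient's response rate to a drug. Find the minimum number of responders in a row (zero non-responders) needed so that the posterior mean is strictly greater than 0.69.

After k responders and 0 non-responders the posterior is Beta(8+k, 22), with mean (8+k)/(8+22+k).
Set (8+k)/(30+k) > 0.69 and solve: k > (0.69·30 − 8)/(1 − 0.69) = 40.968.
The smallest integer exceeding 40.968 is 41, and checking k=41: (49)/(71) = 0.6901 > 0.69.

k = 41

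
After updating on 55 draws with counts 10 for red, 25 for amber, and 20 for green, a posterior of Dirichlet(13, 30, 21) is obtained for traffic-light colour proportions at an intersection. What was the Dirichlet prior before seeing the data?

Dirichlet(3, 5, 1)

For a Dirichlet(α) prior with multinomial counts c, the posterior is Dirichlet(α + c) componentwise.
Subtract each count from the matching posterior parameter: 13−10=3, 30−25=5, 21−20=1.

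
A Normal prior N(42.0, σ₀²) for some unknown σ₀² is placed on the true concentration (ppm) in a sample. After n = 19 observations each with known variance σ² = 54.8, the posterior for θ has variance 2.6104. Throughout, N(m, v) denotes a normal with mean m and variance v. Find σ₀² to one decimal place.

σ₀² = 27.5

For the Normal–Normal model with known σ², precisions add: τ_n = τ₀ + n/σ².
So 1/σ₀² = 1/2.6104 − 19/54.8 = 0.383083 − 0.346715 = 0.036368.
Hence σ₀² = 1/0.036368 ≈ 27.5.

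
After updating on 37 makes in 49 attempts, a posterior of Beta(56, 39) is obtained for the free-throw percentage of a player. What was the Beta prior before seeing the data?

Beta is conjugate to the binomial likelihood: posterior = Beta(α+s, β+f).
So α = 56 − 37 = 19 and β = 39 − 12 = 27.

Beta(19, 27)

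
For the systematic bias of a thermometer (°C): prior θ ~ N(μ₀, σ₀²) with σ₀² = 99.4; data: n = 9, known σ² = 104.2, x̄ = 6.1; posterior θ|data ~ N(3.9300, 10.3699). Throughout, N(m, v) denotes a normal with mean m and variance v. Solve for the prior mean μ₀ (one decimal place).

μ₀ = -14.7

The posterior mean is a precision-weighted average: μ_n = (τ₀μ₀ + τ_data·x̄)/(τ₀+τ_data), with τ₀=1/σ₀² and τ_data=n/σ².
Here τ₀ = 1/99.4 = 0.010060 and τ_data = 9/104.2 = 0.086372, so τ_n = 0.096432.
Rearranging for μ₀: μ₀ = (μ_n·τ_n − τ_data·x̄)/τ₀ = (3.9300·0.096432 − 0.086372·6.1) / 0.010060 = -0.147891/0.010060 ≈ -14.7.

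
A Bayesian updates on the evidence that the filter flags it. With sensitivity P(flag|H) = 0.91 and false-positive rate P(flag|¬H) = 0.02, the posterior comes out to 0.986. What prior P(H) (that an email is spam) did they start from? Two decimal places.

Bayes' rule in odds form gives O(H|E) = O(H)·[P(E|H)/P(E|¬H)], hence O(H) = O(H|E)/LR.
Posterior odds = 0.986/(1−0.986) = 70.4286. LR = 0.91/0.02 = 45.5000.
Prior odds = 70.4286/45.5000 = 1.5479, so P(H) = 1.5479/(1+1.5479) ≈ 0.61.

P(H) = 0.61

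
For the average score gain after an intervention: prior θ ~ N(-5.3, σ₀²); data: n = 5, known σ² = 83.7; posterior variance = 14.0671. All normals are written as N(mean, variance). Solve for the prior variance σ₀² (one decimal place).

Posterior precision equals prior precision plus data precision: 1/σ_n² = 1/σ₀² + n/σ².
So 1/σ₀² = 1/14.0671 − 5/83.7 = 0.071088 − 0.059737 = 0.011351.
Hence σ₀² = 1/0.011351 ≈ 88.1.

σ₀² = 88.1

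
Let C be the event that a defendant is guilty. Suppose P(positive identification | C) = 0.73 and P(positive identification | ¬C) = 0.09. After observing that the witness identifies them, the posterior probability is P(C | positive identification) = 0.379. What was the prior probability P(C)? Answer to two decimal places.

In odds form, posterior odds = prior odds × likelihood ratio, so prior odds = posterior odds ÷ LR.
Posterior odds = 0.379/(1−0.379) = 0.6103. LR = 0.73/0.09 = 8.1111.
Prior odds = 0.6103/8.1111 = 0.0752, so P(C) = 0.0752/(1+0.0752) ≈ 0.07.

P(C) = 0.07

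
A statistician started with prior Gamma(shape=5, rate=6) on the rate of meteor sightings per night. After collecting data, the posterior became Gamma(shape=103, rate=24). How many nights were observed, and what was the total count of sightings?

n = 18 nights with total 98 sightings

Gamma–Poisson conjugacy: posterior shape = α + Σxᵢ, posterior rate = β + n.
Matching: Σxᵢ = 103 − 5 = 98 and n = 24 − 6 = 18.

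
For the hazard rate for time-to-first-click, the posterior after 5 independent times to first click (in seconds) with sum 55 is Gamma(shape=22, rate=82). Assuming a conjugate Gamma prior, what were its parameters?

Gamma–exponential conjugacy: posterior shape = α + n, posterior rate = β + Σtᵢ.
So α = 22 − 5 = 17 and β = 82 − 55 = 27.

Gamma(shape=17, rate=27)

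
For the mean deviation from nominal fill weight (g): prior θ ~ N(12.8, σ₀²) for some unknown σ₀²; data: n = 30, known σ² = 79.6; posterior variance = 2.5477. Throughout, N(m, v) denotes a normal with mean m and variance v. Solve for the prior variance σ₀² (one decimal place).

For the Normal–Normal model with known σ², precisions add: τ_n = τ₀ + n/σ².
So 1/σ₀² = 1/2.5477 − 30/79.6 = 0.392511 − 0.376884 = 0.015627.
Hence σ₀² = 1/0.015627 ≈ 64.0.

σ₀² = 64.0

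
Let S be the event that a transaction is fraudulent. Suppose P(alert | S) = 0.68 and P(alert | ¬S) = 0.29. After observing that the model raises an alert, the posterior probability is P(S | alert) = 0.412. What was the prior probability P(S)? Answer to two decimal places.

P(S) = 0.23

Bayes' rule in odds form gives O(S|E) = O(S)·[P(E|S)/P(E|¬S)], hence O(S) = O(S|E)/LR.
Posterior odds = 0.412/(1−0.412) = 0.7007. LR = 0.68/0.29 = 2.3448.
Prior odds = 0.7007/2.3448 = 0.2988, so P(S) = 0.2988/(1+0.2988) ≈ 0.23.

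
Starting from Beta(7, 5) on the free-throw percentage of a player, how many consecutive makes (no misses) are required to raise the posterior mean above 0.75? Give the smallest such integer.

After k makes and 0 misses the posterior is Beta(7+k, 5), with mean (7+k)/(7+5+k).
Set (7+k)/(12+k) > 0.75 and solve: k > (0.75·12 − 7)/(1 − 0.75) = 8.000.
The smallest integer exceeding 8.000 is 9, and checking k=9: (16)/(21) = 0.7619 > 0.75.

k = 9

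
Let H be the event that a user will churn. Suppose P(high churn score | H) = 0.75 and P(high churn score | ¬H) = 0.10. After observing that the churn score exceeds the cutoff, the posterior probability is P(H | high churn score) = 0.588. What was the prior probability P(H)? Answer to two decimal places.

In odds form, posterior odds = prior odds × likelihood ratio, so prior odds = posterior odds ÷ LR.
Posterior odds = 0.588/(1−0.588) = 1.4272. LR = 0.75/0.10 = 7.5000.
Prior odds = 1.4272/7.5000 = 0.1903, so P(H) = 0.1903/(1+0.1903) ≈ 0.16.

P(H) = 0.16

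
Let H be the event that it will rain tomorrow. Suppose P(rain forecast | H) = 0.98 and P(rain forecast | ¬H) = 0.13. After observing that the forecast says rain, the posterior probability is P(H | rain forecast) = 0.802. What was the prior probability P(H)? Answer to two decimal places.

In odds form, posterior odds = prior odds × likelihood ratio, so prior odds = posterior odds ÷ LR.
Posterior odds = 0.802/(1−0.802) = 4.0505. LR = 0.98/0.13 = 7.5385.
Prior odds = 4.0505/7.5385 = 0.5373, so P(H) = 0.5373/(1+0.5373) ≈ 0.35.

P(H) = 0.35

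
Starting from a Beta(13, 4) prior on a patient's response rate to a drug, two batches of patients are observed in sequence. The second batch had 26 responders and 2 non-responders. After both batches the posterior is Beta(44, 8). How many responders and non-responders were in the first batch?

Because Beta–binomial updating is additive in the counts, the combined data contributed (α_post−α_prior, β_post−β_prior) successes and failures.
Total across both batches: 44−13=31 responders, 8−4=4 non-responders.
Subtract the second batch: 31−26=5 responders and 4−2=2 non-responders.

5 responders and 2 non-responders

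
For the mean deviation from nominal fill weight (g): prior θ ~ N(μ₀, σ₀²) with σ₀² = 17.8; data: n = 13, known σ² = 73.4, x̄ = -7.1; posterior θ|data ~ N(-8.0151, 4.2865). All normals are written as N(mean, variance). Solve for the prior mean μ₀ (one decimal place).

μ₀ = -10.9

The posterior mean is a precision-weighted average: μ_n = (τ₀μ₀ + τ_data·x̄)/(τ₀+τ_data), with τ₀=1/σ₀² and τ_data=n/σ².
Here τ₀ = 1/17.8 = 0.056180 and τ_data = 13/73.4 = 0.177112, so τ_n = 0.233292.
Rearranging for μ₀: μ₀ = (μ_n·τ_n − τ_data·x̄)/τ₀ = (-8.0151·0.233292 − 0.177112·-7.1) / 0.056180 = -0.612364/0.056180 ≈ -10.9.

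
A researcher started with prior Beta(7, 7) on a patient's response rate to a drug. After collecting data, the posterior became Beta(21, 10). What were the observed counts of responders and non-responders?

Under Beta–binomial conjugacy the posterior parameters are (α+s, β+f).
Match parameters: s=21−7=14, f=10−7=3.

14 responders and 3 non-responders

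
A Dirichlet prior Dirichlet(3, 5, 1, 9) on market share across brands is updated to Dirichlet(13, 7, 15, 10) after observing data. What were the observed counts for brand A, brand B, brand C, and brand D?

counts (10, 2, 14, 1)

For a Dirichlet(α) prior with multinomial counts c, the posterior is Dirichlet(α + c) componentwise.
Counts are posterior − prior componentwise: 13−3=10, 7−5=2, 15−1=14, 10−9=1.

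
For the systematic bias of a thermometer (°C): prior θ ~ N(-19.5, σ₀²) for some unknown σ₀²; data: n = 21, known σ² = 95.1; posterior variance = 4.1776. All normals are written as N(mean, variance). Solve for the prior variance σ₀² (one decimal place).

Posterior precision equals prior precision plus data precision: 1/σ_n² = 1/σ₀² + n/σ².
So 1/σ₀² = 1/4.1776 − 21/95.1 = 0.239372 − 0.220820 = 0.018552.
Hence σ₀² = 1/0.018552 ≈ 53.9.

σ₀² = 53.9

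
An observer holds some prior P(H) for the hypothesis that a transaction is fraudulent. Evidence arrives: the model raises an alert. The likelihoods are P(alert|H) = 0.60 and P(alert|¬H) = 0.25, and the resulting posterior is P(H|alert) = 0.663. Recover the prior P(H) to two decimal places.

In odds form, posterior odds = prior odds × likelihood ratio, so prior odds = posterior odds ÷ LR.
Posterior odds = 0.663/(1−0.663) = 1.9674. LR = 0.60/0.25 = 2.4000.
Prior odds = 1.9674/2.4000 = 0.8198, so P(H) = 0.8198/(1+0.8198) ≈ 0.45.

P(H) = 0.45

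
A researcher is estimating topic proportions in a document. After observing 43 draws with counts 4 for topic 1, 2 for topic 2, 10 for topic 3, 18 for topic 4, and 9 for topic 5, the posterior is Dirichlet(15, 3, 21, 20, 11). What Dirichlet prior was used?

Dirichlet(11, 1, 11, 2, 2)

For a Dirichlet(α) prior with multinomial counts c, the posterior is Dirichlet(α + c) componentwise.
Subtract each count from the matching posterior parameter: 15−4=11, 3−2=1, 21−10=11, 20−18=2, 11−9=2.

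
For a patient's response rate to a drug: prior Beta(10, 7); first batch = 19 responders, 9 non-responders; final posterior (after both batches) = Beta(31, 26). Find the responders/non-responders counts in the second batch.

Because Beta–binomial updating is additive in the counts, the combined data contributed (α_post−α_prior, β_post−β_prior) successes and failures.
Total across both batches: 31−10=21 responders, 26−7=19 non-responders.
Subtract the first batch: 21−19=2 responders and 19−9=10 non-responders.

2 responders and 10 non-responders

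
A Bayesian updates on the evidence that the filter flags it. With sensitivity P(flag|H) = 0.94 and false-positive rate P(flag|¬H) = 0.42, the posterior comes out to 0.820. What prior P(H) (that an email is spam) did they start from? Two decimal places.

In odds form, posterior odds = prior odds × likelihood ratio, so prior odds = posterior odds ÷ LR.
Posterior odds = 0.820/(1−0.820) = 4.5556. LR = 0.94/0.42 = 2.2381.
Prior odds = 4.5556/2.2381 = 2.0355, so P(H) = 2.0355/(1+2.0355) ≈ 0.67.

P(H) = 0.67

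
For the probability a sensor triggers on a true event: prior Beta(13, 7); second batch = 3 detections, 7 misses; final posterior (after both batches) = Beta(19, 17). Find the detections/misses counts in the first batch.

Sequential conjugate updates are equivalent to a single update on the pooled data, so total successes = posterior α − prior α and total failures = posterior β − prior β.
Total across both batches: 19−13=6 detections, 17−7=10 misses.
Subtract the second batch: 6−3=3 detections and 10−7=3 misses.

3 detections and 3 misses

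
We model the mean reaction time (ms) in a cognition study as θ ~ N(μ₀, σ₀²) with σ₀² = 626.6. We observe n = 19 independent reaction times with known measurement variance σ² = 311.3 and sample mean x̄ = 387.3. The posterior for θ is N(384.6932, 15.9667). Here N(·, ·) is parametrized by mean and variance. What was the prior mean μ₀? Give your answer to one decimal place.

With known observation variance, the Normal–Normal posterior has precision τ_n = τ₀ + n/σ² and mean μ_n = (τ₀μ₀ + (n/σ²)x̄)/τ_n.
Here τ₀ = 1/626.6 = 0.001596 and τ_data = 19/311.3 = 0.061034, so τ_n = 0.062630.
Rearranging for μ₀: μ₀ = (μ_n·τ_n − τ_data·x̄)/τ₀ = (384.6932·0.062630 − 0.061034·387.3) / 0.001596 = 0.454867/0.001596 ≈ 285.0.

μ₀ = 285.0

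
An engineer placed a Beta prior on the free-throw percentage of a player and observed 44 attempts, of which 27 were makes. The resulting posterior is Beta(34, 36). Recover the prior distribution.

Beta(7, 19)

A Beta(a, b) prior with s successes and f failures in binomial data gives a Beta(a+s, b+f) posterior.
So a = 34 − 27 = 7 and b = 36 − 17 = 19.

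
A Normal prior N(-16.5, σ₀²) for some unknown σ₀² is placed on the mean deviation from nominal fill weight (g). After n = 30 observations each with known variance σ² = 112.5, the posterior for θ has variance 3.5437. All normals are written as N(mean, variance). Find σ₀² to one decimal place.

σ₀² = 64.4

For the Normal–Normal model with known σ², precisions add: τ_n = τ₀ + n/σ².
So 1/σ₀² = 1/3.5437 − 30/112.5 = 0.282191 − 0.266667 = 0.015524.
Hence σ₀² = 1/0.015524 ≈ 64.4.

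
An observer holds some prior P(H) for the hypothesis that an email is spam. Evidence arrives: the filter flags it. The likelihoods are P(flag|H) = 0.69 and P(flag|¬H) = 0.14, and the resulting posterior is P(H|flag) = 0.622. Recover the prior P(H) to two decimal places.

P(H) = 0.25

Bayes' rule in odds form gives O(H|E) = O(H)·[P(E|H)/P(E|¬H)], hence O(H) = O(H|E)/LR.
Posterior odds = 0.622/(1−0.622) = 1.6455. LR = 0.69/0.14 = 4.9286.
Prior odds = 1.6455/4.9286 = 0.3339, so P(H) = 0.3339/(1+0.3339) ≈ 0.25.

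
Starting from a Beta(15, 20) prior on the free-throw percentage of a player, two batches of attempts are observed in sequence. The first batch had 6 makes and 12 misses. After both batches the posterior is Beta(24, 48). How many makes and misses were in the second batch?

3 makes and 16 misses

Sequential conjugate updates are equivalent to a single update on the pooled data, so total successes = posterior α − prior α and total failures = posterior β − prior β.
Total across both batches: 24−15=9 makes, 48−20=28 misses.
Subtract the first batch: 9−6=3 makes and 28−12=16 misses.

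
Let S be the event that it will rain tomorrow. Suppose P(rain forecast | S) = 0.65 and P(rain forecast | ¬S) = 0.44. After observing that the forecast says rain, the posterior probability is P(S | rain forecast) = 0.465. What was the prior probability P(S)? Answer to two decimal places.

P(S) = 0.37

Bayes' rule in odds form gives O(S|E) = O(S)·[P(E|S)/P(E|¬S)], hence O(S) = O(S|E)/LR.
Posterior odds = 0.465/(1−0.465) = 0.8692. LR = 0.65/0.44 = 1.4773.
Prior odds = 0.8692/1.4773 = 0.5884, so P(S) = 0.5884/(1+0.5884) ≈ 0.37.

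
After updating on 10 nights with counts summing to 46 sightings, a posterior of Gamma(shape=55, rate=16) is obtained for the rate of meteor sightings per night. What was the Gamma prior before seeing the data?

Gamma–Poisson conjugacy: posterior shape = α + Σxᵢ, posterior rate = β + n.
So α = 55 − 46 = 9 and β = 16 − 10 = 6.

Gamma(shape=9, rate=6)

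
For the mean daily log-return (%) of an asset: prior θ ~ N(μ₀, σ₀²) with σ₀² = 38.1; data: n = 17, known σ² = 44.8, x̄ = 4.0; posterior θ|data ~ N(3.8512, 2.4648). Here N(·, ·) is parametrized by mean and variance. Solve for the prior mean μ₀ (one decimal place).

μ₀ = 1.7

The posterior mean is a precision-weighted average: μ_n = (τ₀μ₀ + τ_data·x̄)/(τ₀+τ_data), with τ₀=1/σ₀² and τ_data=n/σ².
Here τ₀ = 1/38.1 = 0.026247 and τ_data = 17/44.8 = 0.379464, so τ_n = 0.405711.
Rearranging for μ₀: μ₀ = (μ_n·τ_n − τ_data·x̄)/τ₀ = (3.8512·0.405711 − 0.379464·4.0) / 0.026247 = 0.044618/0.026247 ≈ 1.7.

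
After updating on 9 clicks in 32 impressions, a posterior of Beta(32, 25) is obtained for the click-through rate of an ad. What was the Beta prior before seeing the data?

Beta is conjugate to the binomial likelihood: posterior = Beta(α+s, β+f).
So α = 32 − 9 = 23 and β = 25 − 23 = 2.

Beta(23, 2)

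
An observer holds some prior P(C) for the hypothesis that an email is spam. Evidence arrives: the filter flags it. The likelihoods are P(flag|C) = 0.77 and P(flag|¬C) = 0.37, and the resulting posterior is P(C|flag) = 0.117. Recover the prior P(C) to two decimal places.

In odds form, posterior odds = prior odds × likelihood ratio, so prior odds = posterior odds ÷ LR.
Posterior odds = 0.117/(1−0.117) = 0.1325. LR = 0.77/0.37 = 2.0811.
Prior odds = 0.1325/2.0811 = 0.0637, so P(C) = 0.0637/(1+0.0637) ≈ 0.06.

P(C) = 0.06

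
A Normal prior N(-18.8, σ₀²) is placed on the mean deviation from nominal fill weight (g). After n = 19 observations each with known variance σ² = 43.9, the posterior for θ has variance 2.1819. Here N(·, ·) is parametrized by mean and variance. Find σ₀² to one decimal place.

Posterior precision equals prior precision plus data precision: 1/σ_n² = 1/σ₀² + n/σ².
So 1/σ₀² = 1/2.1819 − 19/43.9 = 0.458316 − 0.432802 = 0.025514.
Hence σ₀² = 1/0.025514 ≈ 39.2.

σ₀² = 39.2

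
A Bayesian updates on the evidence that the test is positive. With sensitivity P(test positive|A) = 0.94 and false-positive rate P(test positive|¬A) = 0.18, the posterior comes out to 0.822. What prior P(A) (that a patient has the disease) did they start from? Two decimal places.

In odds form, posterior odds = prior odds × likelihood ratio, so prior odds = posterior odds ÷ LR.
Posterior odds = 0.822/(1−0.822) = 4.6180. LR = 0.94/0.18 = 5.2222.
Prior odds = 4.6180/5.2222 = 0.8843, so P(A) = 0.8843/(1+0.8843) ≈ 0.47.

P(A) = 0.47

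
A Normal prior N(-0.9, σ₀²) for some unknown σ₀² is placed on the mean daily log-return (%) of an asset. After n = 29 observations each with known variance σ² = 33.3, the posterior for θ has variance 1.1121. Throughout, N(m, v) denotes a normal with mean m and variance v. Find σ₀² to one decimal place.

Posterior precision equals prior precision plus data precision: 1/σ_n² = 1/σ₀² + n/σ².
So 1/σ₀² = 1/1.1121 − 29/33.3 = 0.899200 − 0.870871 = 0.028329.
Hence σ₀² = 1/0.028329 ≈ 35.3.

σ₀² = 35.3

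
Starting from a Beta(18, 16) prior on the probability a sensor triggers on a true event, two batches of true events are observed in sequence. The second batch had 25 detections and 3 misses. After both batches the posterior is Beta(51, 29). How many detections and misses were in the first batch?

8 detections and 10 misses

Sequential conjugate updates are equivalent to a single update on the pooled data, so total successes = posterior α − prior α and total failures = posterior β − prior β.
Total across both batches: 51−18=33 detections, 29−16=13 misses.
Subtract the second batch: 33−25=8 detections and 13−3=10 misses.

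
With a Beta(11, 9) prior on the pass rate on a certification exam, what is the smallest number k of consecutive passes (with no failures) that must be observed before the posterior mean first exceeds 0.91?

k = 81

After k passes and 0 failures the posterior is Beta(11+k, 9), with mean (11+k)/(11+9+k).
Set (11+k)/(20+k) > 0.91 and solve: k > (0.91·20 − 11)/(1 − 0.91) = 80.000.
The smallest integer exceeding 80.000 is 81, and checking k=81: (92)/(101) = 0.9109 > 0.91.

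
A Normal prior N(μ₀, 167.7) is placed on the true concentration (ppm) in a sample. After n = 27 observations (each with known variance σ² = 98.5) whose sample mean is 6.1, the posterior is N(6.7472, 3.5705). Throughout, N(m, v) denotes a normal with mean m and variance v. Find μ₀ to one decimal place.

μ₀ = 36.5

With known observation variance, the Normal–Normal posterior has precision τ_n = τ₀ + n/σ² and mean μ_n = (τ₀μ₀ + (n/σ²)x̄)/τ_n.
Here τ₀ = 1/167.7 = 0.005963 and τ_data = 27/98.5 = 0.274112, so τ_n = 0.280075.
Rearranging for μ₀: μ₀ = (μ_n·τ_n − τ_data·x̄)/τ₀ = (6.7472·0.280075 − 0.274112·6.1) / 0.005963 = 0.217639/0.005963 ≈ 36.5.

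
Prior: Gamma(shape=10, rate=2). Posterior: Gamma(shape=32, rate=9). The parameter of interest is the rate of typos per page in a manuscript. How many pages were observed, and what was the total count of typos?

Gamma–Poisson conjugacy: posterior shape = α + Σxᵢ, posterior rate = β + n.
Matching: Σxᵢ = 32 − 10 = 22 and n = 9 − 2 = 7.

n = 7 pages with total 22 typos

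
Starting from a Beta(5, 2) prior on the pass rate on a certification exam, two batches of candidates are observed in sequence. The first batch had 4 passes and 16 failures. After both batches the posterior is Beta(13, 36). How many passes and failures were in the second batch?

4 passes and 18 failures

Because Beta–binomial updating is additive in the counts, the combined data contributed (α_post−α_prior, β_post−β_prior) successes and failures.
Total across both batches: 13−5=8 passes, 36−2=34 failures.
Subtract the first batch: 8−4=4 passes and 34−16=18 failures.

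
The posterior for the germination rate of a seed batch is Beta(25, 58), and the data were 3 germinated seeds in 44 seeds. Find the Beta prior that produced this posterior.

A Beta(α, β) prior with s successes and f failures in binomial data gives a Beta(α+s, β+f) posterior.
Subtract the data counts: 25−3=22, 58−41=17.

Beta(22, 17)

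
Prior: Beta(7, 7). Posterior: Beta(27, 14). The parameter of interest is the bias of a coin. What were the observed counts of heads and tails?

20 heads and 7 tails

A Beta(α, β) prior with s successes and f failures in binomial data gives a Beta(α+s, β+f) posterior.
Match parameters: s=27−7=20, f=14−7=7.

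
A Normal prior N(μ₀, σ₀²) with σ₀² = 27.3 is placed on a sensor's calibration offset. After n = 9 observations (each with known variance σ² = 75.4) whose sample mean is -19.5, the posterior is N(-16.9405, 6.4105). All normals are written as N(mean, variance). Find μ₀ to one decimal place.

μ₀ = -8.6

The posterior mean is a precision-weighted average: μ_n = (τ₀μ₀ + τ_data·x̄)/(τ₀+τ_data), with τ₀=1/σ₀² and τ_data=n/σ².
Here τ₀ = 1/27.3 = 0.036630 and τ_data = 9/75.4 = 0.119363, so τ_n = 0.155993.
Rearranging for μ₀: μ₀ = (μ_n·τ_n − τ_data·x̄)/τ₀ = (-16.9405·0.155993 − 0.119363·-19.5) / 0.036630 = -0.315021/0.036630 ≈ -8.6.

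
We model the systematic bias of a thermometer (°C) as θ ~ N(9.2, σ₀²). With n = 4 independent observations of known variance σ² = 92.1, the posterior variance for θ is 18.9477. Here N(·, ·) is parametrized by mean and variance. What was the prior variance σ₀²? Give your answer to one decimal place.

σ₀² = 107.0

For the Normal–Normal model with known σ², precisions add: τ_n = τ₀ + n/σ².
So 1/σ₀² = 1/18.9477 − 4/92.1 = 0.052777 − 0.043431 = 0.009346.
Hence σ₀² = 1/0.009346 ≈ 107.0.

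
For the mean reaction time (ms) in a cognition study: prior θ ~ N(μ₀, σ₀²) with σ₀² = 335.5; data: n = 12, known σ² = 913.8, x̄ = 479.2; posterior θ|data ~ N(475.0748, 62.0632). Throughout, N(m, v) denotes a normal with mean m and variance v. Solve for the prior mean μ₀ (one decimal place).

With known observation variance, the Normal–Normal posterior has precision τ_n = τ₀ + n/σ² and mean μ_n = (τ₀μ₀ + (n/σ²)x̄)/τ_n.
Here τ₀ = 1/335.5 = 0.002981 and τ_data = 12/913.8 = 0.013132, so τ_n = 0.016113.
Rearranging for μ₀: μ₀ = (μ_n·τ_n − τ_data·x̄)/τ₀ = (475.0748·0.016113 − 0.013132·479.2) / 0.002981 = 1.362026/0.002981 ≈ 456.9.

μ₀ = 456.9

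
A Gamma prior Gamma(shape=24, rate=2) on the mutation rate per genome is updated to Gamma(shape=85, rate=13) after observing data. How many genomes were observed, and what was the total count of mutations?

Gamma–Poisson conjugacy: posterior shape = α + Σxᵢ, posterior rate = β + n.
Matching: Σxᵢ = 85 − 24 = 61 and n = 13 − 2 = 11.

n = 11 genomes with total 61 mutations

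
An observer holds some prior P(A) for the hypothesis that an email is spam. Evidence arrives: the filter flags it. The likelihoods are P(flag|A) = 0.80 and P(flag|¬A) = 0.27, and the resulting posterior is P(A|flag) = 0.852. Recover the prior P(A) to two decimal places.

P(A) = 0.66

Bayes' rule in odds form gives O(A|E) = O(A)·[P(E|A)/P(E|¬A)], hence O(A) = O(A|E)/LR.
Posterior odds = 0.852/(1−0.852) = 5.7568. LR = 0.80/0.27 = 2.9630.
Prior odds = 5.7568/2.9630 = 1.9429, so P(A) = 1.9429/(1+1.9429) ≈ 0.66.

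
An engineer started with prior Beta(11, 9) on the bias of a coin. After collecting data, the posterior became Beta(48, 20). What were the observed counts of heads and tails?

37 heads and 11 tails

Beta is conjugate to the binomial likelihood: posterior = Beta(a+s, b+f).
So s = 48 − 11 = 37 and f = 20 − 9 = 11.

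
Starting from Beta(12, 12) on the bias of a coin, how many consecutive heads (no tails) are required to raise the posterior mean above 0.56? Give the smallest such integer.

After k heads and 0 tails the posterior is Beta(12+k, 12), with mean (12+k)/(12+12+k).
Set (12+k)/(24+k) > 0.56 and solve: k > (0.56·24 − 12)/(1 − 0.56) = 3.273.
The smallest integer exceeding 3.273 is 4.

k = 4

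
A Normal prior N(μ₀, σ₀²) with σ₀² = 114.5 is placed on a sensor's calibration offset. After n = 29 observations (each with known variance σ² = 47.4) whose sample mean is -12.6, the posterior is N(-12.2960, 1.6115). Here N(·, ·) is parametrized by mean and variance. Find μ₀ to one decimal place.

The posterior mean is a precision-weighted average: μ_n = (τ₀μ₀ + τ_data·x̄)/(τ₀+τ_data), with τ₀=1/σ₀² and τ_data=n/σ².
Here τ₀ = 1/114.5 = 0.008734 and τ_data = 29/47.4 = 0.611814, so τ_n = 0.620548.
Rearranging for μ₀: μ₀ = (μ_n·τ_n − τ_data·x̄)/τ₀ = (-12.2960·0.620548 − 0.611814·-12.6) / 0.008734 = 0.078598/0.008734 ≈ 9.0.

μ₀ = 9.0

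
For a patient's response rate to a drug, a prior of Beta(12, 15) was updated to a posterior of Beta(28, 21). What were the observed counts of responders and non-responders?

Under Beta–binomial conjugacy the posterior parameters are (a+s, b+f).
Match parameters: s=28−12=16, f=21−15=6.

16 responders and 6 non-responders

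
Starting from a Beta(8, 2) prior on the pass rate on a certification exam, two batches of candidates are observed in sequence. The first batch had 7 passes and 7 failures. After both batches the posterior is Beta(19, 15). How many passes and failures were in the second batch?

Because Beta–binomial updating is additive in the counts, the combined data contributed (α_post−α_prior, β_post−β_prior) successes and failures.
Total across both batches: 19−8=11 passes, 15−2=13 failures.
Subtract the first batch: 11−7=4 passes and 13−7=6 failures.

4 passes and 6 failures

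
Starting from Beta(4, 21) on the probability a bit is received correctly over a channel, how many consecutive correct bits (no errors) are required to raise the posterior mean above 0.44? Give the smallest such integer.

After k correct bits and 0 errors the posterior is Beta(4+k, 21), with mean (4+k)/(4+21+k).
Set (4+k)/(25+k) > 0.44 and solve: k > (0.44·25 − 4)/(1 − 0.44) = 12.500.
The smallest integer exceeding 12.500 is 13, and checking k=13: (17)/(38) = 0.4474 > 0.44.

k = 13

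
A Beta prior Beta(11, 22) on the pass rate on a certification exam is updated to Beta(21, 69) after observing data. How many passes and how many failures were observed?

Under Beta–binomial conjugacy the posterior parameters are (a+s, b+f).
Match parameters: s=21−11=10, f=69−22=47.

10 passes and 47 failures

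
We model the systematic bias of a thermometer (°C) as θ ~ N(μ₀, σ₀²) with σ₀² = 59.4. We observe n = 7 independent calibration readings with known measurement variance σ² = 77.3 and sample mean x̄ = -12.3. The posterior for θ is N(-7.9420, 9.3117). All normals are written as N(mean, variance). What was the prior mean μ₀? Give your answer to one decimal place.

The posterior mean is a precision-weighted average: μ_n = (τ₀μ₀ + τ_data·x̄)/(τ₀+τ_data), with τ₀=1/σ₀² and τ_data=n/σ².
Here τ₀ = 1/59.4 = 0.016835 and τ_data = 7/77.3 = 0.090556, so τ_n = 0.107391.
Rearranging for μ₀: μ₀ = (μ_n·τ_n − τ_data·x̄)/τ₀ = (-7.9420·0.107391 − 0.090556·-12.3) / 0.016835 = 0.260939/0.016835 ≈ 15.5.

μ₀ = 15.5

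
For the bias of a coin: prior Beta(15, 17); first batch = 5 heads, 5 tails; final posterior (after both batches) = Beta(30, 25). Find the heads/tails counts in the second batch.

10 heads and 3 tails

Sequential conjugate updates are equivalent to a single update on the pooled data, so total successes = posterior α − prior α and total failures = posterior β − prior β.
Total across both batches: 30−15=15 heads, 25−17=8 tails.
Subtract the first batch: 15−5=10 heads and 8−5=3 tails.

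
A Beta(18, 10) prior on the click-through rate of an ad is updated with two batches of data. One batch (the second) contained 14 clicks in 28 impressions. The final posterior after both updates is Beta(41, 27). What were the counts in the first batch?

9 clicks and 3 non-clicks

Sequential conjugate updates are equivalent to a single update on the pooled data, so total successes = posterior α − prior α and total failures = posterior β − prior β.
Total across both batches: 41−18=23 clicks, 27−10=17 non-clicks.
Subtract the second batch: 23−14=9 clicks and 17−14=3 non-clicks.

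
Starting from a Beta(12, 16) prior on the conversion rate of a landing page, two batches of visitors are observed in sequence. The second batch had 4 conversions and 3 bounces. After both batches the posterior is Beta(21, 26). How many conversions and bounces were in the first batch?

Sequential conjugate updates are equivalent to a single update on the pooled data, so total successes = posterior α − prior α and total failures = posterior β − prior β.
Total across both batches: 21−12=9 conversions, 26−16=10 bounces.
Subtract the second batch: 9−4=5 conversions and 10−3=7 bounces.

5 conversions and 7 bounces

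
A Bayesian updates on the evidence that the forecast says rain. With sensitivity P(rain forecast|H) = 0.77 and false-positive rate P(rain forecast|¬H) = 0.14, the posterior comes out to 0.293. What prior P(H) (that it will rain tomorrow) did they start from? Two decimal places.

P(H) = 0.07

In odds form, posterior odds = prior odds × likelihood ratio, so prior odds = posterior odds ÷ LR.
Posterior odds = 0.293/(1−0.293) = 0.4144. LR = 0.77/0.14 = 5.5000.
Prior odds = 0.4144/5.5000 = 0.0753, so P(H) = 0.0753/(1+0.0753) ≈ 0.07.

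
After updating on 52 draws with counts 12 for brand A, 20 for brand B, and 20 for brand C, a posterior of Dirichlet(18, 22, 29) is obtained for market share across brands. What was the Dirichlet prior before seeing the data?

Dirichlet(6, 2, 9)

For a Dirichlet(α) prior with multinomial counts c, the posterior is Dirichlet(α + c) componentwise.
Subtract each count from the matching posterior parameter: 18−12=6, 22−20=2, 29−20=9.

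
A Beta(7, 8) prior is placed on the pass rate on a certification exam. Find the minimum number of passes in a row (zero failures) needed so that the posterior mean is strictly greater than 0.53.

k = 3

After k passes and 0 failures the posterior is Beta(7+k, 8), with mean (7+k)/(7+8+k).
Set (7+k)/(15+k) > 0.53 and solve: k > (0.53·15 − 7)/(1 − 0.53) = 2.021.
The smallest integer exceeding 2.021 is 3.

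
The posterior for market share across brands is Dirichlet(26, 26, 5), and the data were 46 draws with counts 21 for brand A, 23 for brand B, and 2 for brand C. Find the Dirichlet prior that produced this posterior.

For a Dirichlet(α) prior with multinomial counts c, the posterior is Dirichlet(α + c) componentwise.
Subtract each count from the matching posterior parameter: 26−21=5, 26−23=3, 5−2=3.

Dirichlet(5, 3, 3)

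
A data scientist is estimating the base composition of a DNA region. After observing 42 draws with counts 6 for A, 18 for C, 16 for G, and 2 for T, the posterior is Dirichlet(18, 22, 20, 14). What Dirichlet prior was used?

Dirichlet(12, 4, 4, 12)

For a Dirichlet(α) prior with multinomial counts c, the posterior is Dirichlet(α + c) componentwise.
Subtract each count from the matching posterior parameter: 18−6=12, 22−18=4, 20−16=4, 14−2=12.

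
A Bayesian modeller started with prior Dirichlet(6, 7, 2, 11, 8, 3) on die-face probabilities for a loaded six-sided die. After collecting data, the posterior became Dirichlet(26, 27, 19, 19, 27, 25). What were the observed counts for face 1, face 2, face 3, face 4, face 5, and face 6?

For a Dirichlet(α) prior with multinomial counts c, the posterior is Dirichlet(α + c) componentwise.
Counts are posterior − prior componentwise: 26−6=20, 27−7=20, 19−2=17, 19−11=8, 27−8=19, 25−3=22.

counts (20, 20, 17, 8, 19, 22)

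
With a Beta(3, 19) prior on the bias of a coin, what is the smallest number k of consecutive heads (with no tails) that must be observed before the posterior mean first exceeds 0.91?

After k heads and 0 tails the posterior is Beta(3+k, 19), with mean (3+k)/(3+19+k).
Set (3+k)/(22+k) > 0.91 and solve: k > (0.91·22 − 3)/(1 − 0.91) = 189.111.
The smallest integer exceeding 189.111 is 190, and checking k=190: (193)/(212) = 0.9104 > 0.91.

k = 190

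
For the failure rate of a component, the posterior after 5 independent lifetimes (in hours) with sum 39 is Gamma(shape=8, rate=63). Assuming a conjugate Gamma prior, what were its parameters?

Gamma–exponential conjugacy: posterior shape = α + n, posterior rate = β + Σtᵢ.
So α = 8 − 5 = 3 and β = 63 − 39 = 24.

Gamma(shape=3, rate=24)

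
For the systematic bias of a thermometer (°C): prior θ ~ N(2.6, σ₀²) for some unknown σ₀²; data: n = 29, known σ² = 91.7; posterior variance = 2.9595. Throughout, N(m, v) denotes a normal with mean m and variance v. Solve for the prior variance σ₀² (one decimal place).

Posterior precision equals prior precision plus data precision: 1/σ_n² = 1/σ₀² + n/σ².
So 1/σ₀² = 1/2.9595 − 29/91.7 = 0.337895 − 0.316249 = 0.021646.
Hence σ₀² = 1/0.021646 ≈ 46.2.

σ₀² = 46.2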